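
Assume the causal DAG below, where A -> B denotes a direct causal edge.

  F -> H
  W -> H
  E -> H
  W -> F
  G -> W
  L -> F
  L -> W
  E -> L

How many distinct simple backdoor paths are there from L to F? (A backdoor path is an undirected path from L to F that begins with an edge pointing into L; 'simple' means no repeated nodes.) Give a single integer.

2

A backdoor path from L to F is any simple undirected path whose first edge points into L (i.e. leaves L via a parent).
Parents of L: {E}.
Enumerating:
  P1: L <- E -> H <- W -> F
  P2: L <- E -> H <- F
That exhausts the simple backdoor paths. Count: 2.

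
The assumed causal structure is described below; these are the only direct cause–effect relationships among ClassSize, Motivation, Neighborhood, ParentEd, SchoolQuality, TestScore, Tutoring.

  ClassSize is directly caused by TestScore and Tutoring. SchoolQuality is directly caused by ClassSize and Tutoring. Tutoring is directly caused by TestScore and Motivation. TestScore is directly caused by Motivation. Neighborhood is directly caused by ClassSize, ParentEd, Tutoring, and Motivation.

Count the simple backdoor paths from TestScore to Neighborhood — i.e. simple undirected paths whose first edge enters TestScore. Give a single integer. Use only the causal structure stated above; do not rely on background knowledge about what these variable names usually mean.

4

A backdoor path from TestScore to Neighborhood is any simple undirected path whose first edge points into TestScore (i.e. leaves TestScore via a parent).
Parents of TestScore: {Motivation}.
Enumerating:
  P1: TestScore <- Motivation -> Tutoring -> ClassSize -> Neighborhood
  P2: TestScore <- Motivation -> Tutoring -> Neighborhood
  P3: TestScore <- Motivation -> Tutoring -> SchoolQuality <- ClassSize -> Neighborhood
  P4: TestScore <- Motivation -> Neighborhood
That exhausts the simple backdoor paths. Count: 4.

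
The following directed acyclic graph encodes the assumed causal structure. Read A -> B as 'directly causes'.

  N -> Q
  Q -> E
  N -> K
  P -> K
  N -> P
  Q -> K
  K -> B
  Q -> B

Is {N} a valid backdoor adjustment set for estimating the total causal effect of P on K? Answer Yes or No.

Backdoor paths from P to K (paths whose first edge points into P):
  P1: P <- N -> Q -> K
  P2: P <- N -> Q -> B <- K
  P3: P <- N -> K
Condition 1 (no descendant of P in the set): holds — descendants of P are {B, K}; none are in {N}.
Condition 2 (every backdoor path blocked by {N}):
  P1: blocked at fork node N ∈ conditioning set.
  P2: blocked at fork node N ∈ conditioning set.
  P3: blocked at fork node N ∈ conditioning set.
{N} satisfies the backdoor criterion.

Yes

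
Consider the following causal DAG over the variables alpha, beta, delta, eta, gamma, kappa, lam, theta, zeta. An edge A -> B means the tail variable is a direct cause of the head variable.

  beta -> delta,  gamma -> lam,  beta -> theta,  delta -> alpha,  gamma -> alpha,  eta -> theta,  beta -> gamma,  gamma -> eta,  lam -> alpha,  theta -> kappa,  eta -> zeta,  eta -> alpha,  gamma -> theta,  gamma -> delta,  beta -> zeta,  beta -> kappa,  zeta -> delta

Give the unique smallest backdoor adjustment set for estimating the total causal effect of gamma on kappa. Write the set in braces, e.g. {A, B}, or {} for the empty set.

{beta}

Variables eligible for adjustment (non-descendants of gamma, excluding gamma and kappa): {beta}.
Backdoor paths from gamma to kappa:
  P1: gamma <- beta -> zeta <- eta -> theta -> kappa
  P2: gamma <- beta -> zeta -> delta -> alpha <- eta -> theta -> kappa
  P3: gamma <- beta -> delta <- zeta <- eta -> theta -> kappa
  P4: gamma <- beta -> delta -> alpha <- eta -> theta -> kappa
  P5: gamma <- beta -> theta -> kappa
  P6: gamma <- beta -> kappa
The empty set is not sufficient: P5 (gamma <- beta -> theta -> kappa) has no collider blocking it and no conditioned non-collider, so it is open.
Try {beta}:
  P1: blocked at fork node beta ∈ conditioning set.
  P2: blocked at fork node beta ∈ conditioning set.
  P3: blocked at fork node beta ∈ conditioning set.
  P4: blocked at fork node beta ∈ conditioning set.
  P5: blocked at fork node beta ∈ conditioning set.
  P6: blocked at fork node beta ∈ conditioning set.
{beta} contains no descendant of gamma and blocks every backdoor path.
{beta} is the unique smallest valid adjustment set.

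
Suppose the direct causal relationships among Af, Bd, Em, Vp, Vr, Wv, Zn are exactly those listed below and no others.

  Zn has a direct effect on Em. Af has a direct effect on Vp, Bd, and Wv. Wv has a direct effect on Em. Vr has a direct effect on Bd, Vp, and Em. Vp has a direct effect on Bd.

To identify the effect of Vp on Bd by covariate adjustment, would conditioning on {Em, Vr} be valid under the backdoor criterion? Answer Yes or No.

Backdoor paths from Vp to Bd (paths whose first edge points into Vp):
  P1: Vp <- Vr -> Bd
  P2: Vp <- Vr -> Em <- Wv <- Af -> Bd
  P3: Vp <- Af -> Wv -> Em <- Vr -> Bd
  P4: Vp <- Af -> Bd
Condition 1 (no descendant of Vp in the set): holds — descendants of Vp are {Bd}; none are in {Em, Vr}.
Condition 2 (every backdoor path blocked by {Em, Vr}):
  P1: blocked at fork node Vr ∈ conditioning set.
  P2: blocked at fork node Vr ∈ conditioning set.
  P3: blocked at fork node Vr ∈ conditioning set.
  P4: open — no interior node is in the conditioning set.
{Em, Vr} does not satisfy the backdoor criterion.

No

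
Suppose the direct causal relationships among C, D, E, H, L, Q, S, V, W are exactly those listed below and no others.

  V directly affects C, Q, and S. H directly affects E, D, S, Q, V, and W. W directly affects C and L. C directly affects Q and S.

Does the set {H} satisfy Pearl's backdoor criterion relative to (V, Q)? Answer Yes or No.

Yes

Backdoor paths from V to Q (paths whose first edge points into V):
  P1: V <- H -> W -> C -> Q
  P2: V <- H -> Q
  P3: V <- H -> S <- C -> Q
Condition 1 (no descendant of V in the set): holds — descendants of V are {C, Q, S}; none are in {H}.
Condition 2 (every backdoor path blocked by {H}):
  P1: blocked at fork node H ∈ conditioning set.
  P2: blocked at fork node H ∈ conditioning set.
  P3: blocked at fork node H ∈ conditioning set.
{H} satisfies the backdoor criterion.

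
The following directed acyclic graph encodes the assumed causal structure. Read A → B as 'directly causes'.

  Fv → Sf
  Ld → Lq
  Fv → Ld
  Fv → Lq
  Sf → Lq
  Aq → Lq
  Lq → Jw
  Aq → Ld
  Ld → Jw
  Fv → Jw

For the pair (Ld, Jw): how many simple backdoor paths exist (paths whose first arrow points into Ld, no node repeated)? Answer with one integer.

A backdoor path from Ld to Jw is any simple undirected path whose first edge points into Ld (i.e. leaves Ld via a parent).
Parents of Ld: {Aq, Fv}.
Enumerating:
  P1: Ld <- Fv -> Sf -> Lq -> Jw
  P2: Ld <- Fv -> Lq -> Jw
  P3: Ld <- Fv -> Jw
  P4: Ld <- Aq -> Lq <- Fv -> Jw
  P5: Ld <- Aq -> Lq <- Sf <- Fv -> Jw
  P6: Ld <- Aq -> Lq -> Jw
That exhausts the simple backdoor paths. Count: 6.

6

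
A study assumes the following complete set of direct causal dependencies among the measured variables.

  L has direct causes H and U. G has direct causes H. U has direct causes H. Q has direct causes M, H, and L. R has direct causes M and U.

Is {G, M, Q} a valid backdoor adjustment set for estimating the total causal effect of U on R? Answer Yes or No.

No

Backdoor paths from U to R (paths whose first edge points into U):
  P1: U <- H -> L -> Q <- M -> R
  P2: U <- H -> Q <- M -> R
Condition 1 (no descendant of U in the set): FAILS — Q is a descendant of U.
Condition 2 (every backdoor path blocked by {G, M, Q}):
  P1: blocked at fork node M ∈ conditioning set.
  P2: blocked at fork node M ∈ conditioning set.
{G, M, Q} does not satisfy the backdoor criterion.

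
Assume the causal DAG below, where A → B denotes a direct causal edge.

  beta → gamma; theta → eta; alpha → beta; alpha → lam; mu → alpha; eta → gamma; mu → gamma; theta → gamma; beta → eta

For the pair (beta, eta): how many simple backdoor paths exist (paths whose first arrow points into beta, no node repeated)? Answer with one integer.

2

A backdoor path from beta to eta is any simple undirected path whose first edge points into beta (i.e. leaves beta via a parent).
Parents of beta: {alpha}.
Enumerating:
  P1: beta <- alpha <- mu -> gamma <- theta -> eta
  P2: beta <- alpha <- mu -> gamma <- eta
That exhausts the simple backdoor paths. Count: 2.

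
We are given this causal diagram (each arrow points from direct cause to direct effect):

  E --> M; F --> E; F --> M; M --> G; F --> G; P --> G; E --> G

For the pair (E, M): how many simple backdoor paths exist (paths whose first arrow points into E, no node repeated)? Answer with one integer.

A backdoor path from E to M is any simple undirected path whose first edge points into E (i.e. leaves E via a parent).
Parents of E: {F}.
Enumerating:
  P1: E <- F -> M
  P2: E <- F -> G <- M
That exhausts the simple backdoor paths. Count: 2.

2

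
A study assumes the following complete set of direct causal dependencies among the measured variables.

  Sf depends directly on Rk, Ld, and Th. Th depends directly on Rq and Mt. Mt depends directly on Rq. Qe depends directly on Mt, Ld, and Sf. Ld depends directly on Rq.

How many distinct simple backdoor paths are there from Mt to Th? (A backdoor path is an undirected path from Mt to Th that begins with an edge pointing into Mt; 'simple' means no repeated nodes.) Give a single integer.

A backdoor path from Mt to Th is any simple undirected path whose first edge points into Mt (i.e. leaves Mt via a parent).
Parents of Mt: {Rq}.
Enumerating:
  P1: Mt <- Rq -> Ld -> Sf <- Th
  P2: Mt <- Rq -> Ld -> Qe <- Sf <- Th
  P3: Mt <- Rq -> Th
That exhausts the simple backdoor paths. Count: 3.

3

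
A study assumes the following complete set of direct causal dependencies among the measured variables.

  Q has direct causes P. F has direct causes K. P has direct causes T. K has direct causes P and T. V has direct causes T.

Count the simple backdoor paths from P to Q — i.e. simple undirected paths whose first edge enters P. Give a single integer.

0

A backdoor path from P to Q is any simple undirected path whose first edge points into P (i.e. leaves P via a parent).
Parents of P: {T}.
No simple path from any parent of P reaches Q without revisiting P, so there are no backdoor paths.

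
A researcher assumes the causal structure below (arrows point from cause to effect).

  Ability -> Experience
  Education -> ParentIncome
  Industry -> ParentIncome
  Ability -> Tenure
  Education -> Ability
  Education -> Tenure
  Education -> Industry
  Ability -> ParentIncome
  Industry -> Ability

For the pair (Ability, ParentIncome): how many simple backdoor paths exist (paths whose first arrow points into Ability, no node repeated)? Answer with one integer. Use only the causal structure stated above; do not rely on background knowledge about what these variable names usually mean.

A backdoor path from Ability to ParentIncome is any simple undirected path whose first edge points into Ability (i.e. leaves Ability via a parent).
Parents of Ability: {Education, Industry}.
Enumerating:
  P1: Ability <- Education -> Industry -> ParentIncome
  P2: Ability <- Education -> ParentIncome
  P3: Ability <- Industry <- Education -> ParentIncome
  P4: Ability <- Industry -> ParentIncome
That exhausts the simple backdoor paths. Count: 4.

4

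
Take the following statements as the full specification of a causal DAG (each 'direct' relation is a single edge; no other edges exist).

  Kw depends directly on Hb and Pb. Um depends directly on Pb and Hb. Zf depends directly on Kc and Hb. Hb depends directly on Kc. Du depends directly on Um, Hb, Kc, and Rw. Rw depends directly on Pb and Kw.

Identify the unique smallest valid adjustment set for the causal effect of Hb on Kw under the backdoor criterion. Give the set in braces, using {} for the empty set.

{}

Variables eligible for adjustment (non-descendants of Hb, excluding Hb and Kw): {Kc, Pb}.
Backdoor paths from Hb to Kw:
  P1: Hb <- Kc -> Du <- Um <- Pb -> Kw
  P2: Hb <- Kc -> Du <- Um <- Pb -> Rw <- Kw
  P3: Hb <- Kc -> Du <- Rw <- Pb -> Kw
  P4: Hb <- Kc -> Du <- Rw <- Kw
Each backdoor path contains an unconditioned collider, so every path is already blocked with the empty conditioning set:
  P1: blocked at collider Du (neither it nor any descendant is in the conditioning set).
  P2: blocked at collider Du (neither it nor any descendant is in the conditioning set).
  P3: blocked at collider Du (neither it nor any descendant is in the conditioning set).
  P4: blocked at collider Du (neither it nor any descendant is in the conditioning set).
The empty set is therefore the unique smallest valid set.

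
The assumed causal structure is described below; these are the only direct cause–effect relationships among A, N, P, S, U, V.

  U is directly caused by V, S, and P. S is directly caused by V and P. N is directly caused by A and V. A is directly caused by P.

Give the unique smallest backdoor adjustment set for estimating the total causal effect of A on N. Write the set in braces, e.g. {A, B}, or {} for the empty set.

Variables eligible for adjustment (non-descendants of A, excluding A and N): {P, S, U, V}.
Backdoor paths from A to N:
  P1: A <- P -> S <- V -> N
  P2: A <- P -> S -> U <- V -> N
  P3: A <- P -> U <- V -> N
  P4: A <- P -> U <- S <- V -> N
Each backdoor path contains an unconditioned collider, so every path is already blocked with the empty conditioning set:
  P1: blocked at collider S (neither it nor any descendant is in the conditioning set).
  P2: blocked at collider U (neither it nor any descendant is in the conditioning set).
  P3: blocked at collider U (neither it nor any descendant is in the conditioning set).
  P4: blocked at collider U (neither it nor any descendant is in the conditioning set).
The empty set is therefore the unique smallest valid set.

{}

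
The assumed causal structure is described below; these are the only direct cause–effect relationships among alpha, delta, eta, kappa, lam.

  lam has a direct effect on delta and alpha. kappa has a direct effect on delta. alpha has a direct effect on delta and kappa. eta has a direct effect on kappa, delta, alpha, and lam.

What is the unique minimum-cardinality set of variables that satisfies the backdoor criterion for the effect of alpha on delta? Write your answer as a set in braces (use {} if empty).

{eta, lam}

Variables eligible for adjustment (non-descendants of alpha, excluding alpha and delta): {eta, lam}.
Backdoor paths from alpha to delta:
  P1: alpha <- eta -> lam -> delta
  P2: alpha <- eta -> kappa -> delta
  P3: alpha <- eta -> delta
  P4: alpha <- lam <- eta -> kappa -> delta
  P5: alpha <- lam <- eta -> delta
  P6: alpha <- lam -> delta
The empty set is not sufficient: P1 (alpha <- eta -> lam -> delta) has no collider blocking it and no conditioned non-collider, so it is open.
Try {eta, lam}:
  P1: blocked at fork node eta ∈ conditioning set.
  P2: blocked at fork node eta ∈ conditioning set.
  P3: blocked at fork node eta ∈ conditioning set.
  P4: blocked at chain node lam ∈ conditioning set.
  P5: blocked at chain node lam ∈ conditioning set.
  P6: blocked at fork node lam ∈ conditioning set.
{eta, lam} contains no descendant of alpha and blocks every backdoor path.
Every element of {eta, lam} is needed (dropping eta leaves P2 open; dropping lam leaves P6 open), so no proper subset is valid.
Among all size-2 subsets of the eligible variables, only {eta, lam} blocks every backdoor path, so it is the unique smallest valid adjustment set.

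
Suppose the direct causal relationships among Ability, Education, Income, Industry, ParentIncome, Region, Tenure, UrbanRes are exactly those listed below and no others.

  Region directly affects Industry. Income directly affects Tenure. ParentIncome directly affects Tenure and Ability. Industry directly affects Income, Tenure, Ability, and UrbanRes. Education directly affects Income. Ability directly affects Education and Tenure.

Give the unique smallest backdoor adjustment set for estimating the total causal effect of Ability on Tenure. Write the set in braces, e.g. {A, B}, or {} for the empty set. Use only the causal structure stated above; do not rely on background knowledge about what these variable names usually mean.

{Industry, ParentIncome}

Variables eligible for adjustment (non-descendants of Ability, excluding Ability and Tenure): {Industry, ParentIncome, Region, UrbanRes}.
Backdoor paths from Ability to Tenure:
  P1: Ability <- Industry -> Income -> Tenure
  P2: Ability <- Industry -> Tenure
  P3: Ability <- ParentIncome -> Tenure
The empty set is not sufficient: P1 (Ability <- Industry -> Income -> Tenure) has no collider blocking it and no conditioned non-collider, so it is open.
Try {Industry, ParentIncome}:
  P1: blocked at fork node Industry ∈ conditioning set.
  P2: blocked at fork node Industry ∈ conditioning set.
  P3: blocked at fork node ParentIncome ∈ conditioning set.
{Industry, ParentIncome} contains no descendant of Ability and blocks every backdoor path.
Every element of {Industry, ParentIncome} is needed (dropping Industry leaves P1 open; dropping ParentIncome leaves P3 open), so no proper subset is valid.
Among all size-2 subsets of the eligible variables, only {Industry, ParentIncome} blocks every backdoor path, so it is the unique smallest valid adjustment set.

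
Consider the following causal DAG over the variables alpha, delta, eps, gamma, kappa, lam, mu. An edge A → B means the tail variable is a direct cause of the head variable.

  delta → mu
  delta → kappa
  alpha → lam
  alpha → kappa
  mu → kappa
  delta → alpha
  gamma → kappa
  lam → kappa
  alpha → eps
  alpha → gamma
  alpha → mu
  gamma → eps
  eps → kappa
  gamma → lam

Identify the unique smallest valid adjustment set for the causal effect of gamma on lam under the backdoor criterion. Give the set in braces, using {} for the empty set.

Variables eligible for adjustment (non-descendants of gamma, excluding gamma and lam): {alpha, delta, mu}.
Backdoor paths from gamma to lam:
  P1: gamma <- alpha <- delta -> mu -> kappa <- lam
  P2: gamma <- alpha <- delta -> kappa <- lam
  P3: gamma <- alpha -> mu <- delta -> kappa <- lam
  P4: gamma <- alpha -> mu -> kappa <- lam
  P5: gamma <- alpha -> lam
  P6: gamma <- alpha -> eps -> kappa <- lam
  P7: gamma <- alpha -> kappa <- lam
The empty set is not sufficient: P5 (gamma <- alpha -> lam) has no collider blocking it and no conditioned non-collider, so it is open.
Try {alpha}:
  P1: blocked at chain node alpha ∈ conditioning set.
  P2: blocked at chain node alpha ∈ conditioning set.
  P3: blocked at fork node alpha ∈ conditioning set.
  P4: blocked at fork node alpha ∈ conditioning set.
  P5: blocked at fork node alpha ∈ conditioning set.
  P6: blocked at fork node alpha ∈ conditioning set.
  P7: blocked at fork node alpha ∈ conditioning set.
{alpha} contains no descendant of gamma and blocks every backdoor path.
No other singleton works — e.g. {delta} leaves P5 open — so {alpha} is the unique smallest valid adjustment set.

{alpha}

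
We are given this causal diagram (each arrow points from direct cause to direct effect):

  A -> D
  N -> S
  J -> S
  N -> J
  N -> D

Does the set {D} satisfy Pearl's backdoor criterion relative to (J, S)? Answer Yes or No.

Backdoor paths from J to S (paths whose first edge points into J):
  P1: J <- N -> S
Condition 1 (no descendant of J in the set): holds — descendants of J are {S}; none are in {D}.
Condition 2 (every backdoor path blocked by {D}):
  P1: open — no interior node is in the conditioning set.
{D} does not satisfy the backdoor criterion.

No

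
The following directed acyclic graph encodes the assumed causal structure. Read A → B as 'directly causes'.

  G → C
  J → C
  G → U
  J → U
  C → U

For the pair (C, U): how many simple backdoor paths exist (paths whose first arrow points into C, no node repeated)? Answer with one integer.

2

A backdoor path from C to U is any simple undirected path whose first edge points into C (i.e. leaves C via a parent).
Parents of C: {G, J}.
Enumerating:
  P1: C <- G -> U
  P2: C <- J -> U
That exhausts the simple backdoor paths. Count: 2.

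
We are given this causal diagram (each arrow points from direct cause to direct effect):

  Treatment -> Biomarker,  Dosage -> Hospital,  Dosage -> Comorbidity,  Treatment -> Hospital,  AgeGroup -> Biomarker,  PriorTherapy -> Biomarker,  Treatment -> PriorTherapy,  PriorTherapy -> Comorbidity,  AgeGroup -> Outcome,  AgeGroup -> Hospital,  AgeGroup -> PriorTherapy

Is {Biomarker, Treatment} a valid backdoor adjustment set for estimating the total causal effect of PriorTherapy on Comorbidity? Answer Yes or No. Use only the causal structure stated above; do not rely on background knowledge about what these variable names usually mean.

No

Backdoor paths from PriorTherapy to Comorbidity (paths whose first edge points into PriorTherapy):
  P1: PriorTherapy <- AgeGroup -> Hospital <- Dosage -> Comorbidity
  P2: PriorTherapy <- AgeGroup -> Biomarker <- Treatment -> Hospital <- Dosage -> Comorbidity
  P3: PriorTherapy <- Treatment -> Hospital <- Dosage -> Comorbidity
  P4: PriorTherapy <- Treatment -> Biomarker <- AgeGroup -> Hospital <- Dosage -> Comorbidity
Condition 1 (no descendant of PriorTherapy in the set): FAILS — Biomarker is a descendant of PriorTherapy.
Condition 2 (every backdoor path blocked by {Biomarker, Treatment}):
  P1: blocked at collider Hospital (neither it nor any descendant is in the conditioning set).
  P2: blocked at fork node Treatment ∈ conditioning set.
  P3: blocked at fork node Treatment ∈ conditioning set.
  P4: blocked at fork node Treatment ∈ conditioning set.
{Biomarker, Treatment} does not satisfy the backdoor criterion.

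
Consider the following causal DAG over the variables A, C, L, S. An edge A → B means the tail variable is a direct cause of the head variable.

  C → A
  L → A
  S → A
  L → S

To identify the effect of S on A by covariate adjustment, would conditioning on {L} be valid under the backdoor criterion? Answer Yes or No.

Backdoor paths from S to A (paths whose first edge points into S):
  P1: S <- L -> A
Condition 1 (no descendant of S in the set): holds — descendants of S are {A}; none are in {L}.
Condition 2 (every backdoor path blocked by {L}):
  P1: blocked at fork node L ∈ conditioning set.
{L} satisfies the backdoor criterion.

Yes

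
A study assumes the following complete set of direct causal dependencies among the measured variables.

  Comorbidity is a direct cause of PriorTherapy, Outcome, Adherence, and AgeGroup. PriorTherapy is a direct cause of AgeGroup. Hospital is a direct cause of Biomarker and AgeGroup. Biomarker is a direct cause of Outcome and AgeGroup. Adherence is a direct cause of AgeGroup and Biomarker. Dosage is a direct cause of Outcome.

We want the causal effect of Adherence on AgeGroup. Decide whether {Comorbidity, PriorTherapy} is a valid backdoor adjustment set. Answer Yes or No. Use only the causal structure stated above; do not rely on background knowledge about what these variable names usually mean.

Yes

Backdoor paths from Adherence to AgeGroup (paths whose first edge points into Adherence):
  P1: Adherence <- Comorbidity -> PriorTherapy -> AgeGroup
  P2: Adherence <- Comorbidity -> AgeGroup
  P3: Adherence <- Comorbidity -> Outcome <- Biomarker <- Hospital -> AgeGroup
  P4: Adherence <- Comorbidity -> Outcome <- Biomarker -> AgeGroup
Condition 1 (no descendant of Adherence in the set): holds — descendants of Adherence are {AgeGroup, Biomarker, Outcome}; none are in {Comorbidity, PriorTherapy}.
Condition 2 (every backdoor path blocked by {Comorbidity, PriorTherapy}):
  P1: blocked at fork node Comorbidity ∈ conditioning set.
  P2: blocked at fork node Comorbidity ∈ conditioning set.
  P3: blocked at fork node Comorbidity ∈ conditioning set.
  P4: blocked at fork node Comorbidity ∈ conditioning set.
{Comorbidity, PriorTherapy} satisfies the backdoor criterion.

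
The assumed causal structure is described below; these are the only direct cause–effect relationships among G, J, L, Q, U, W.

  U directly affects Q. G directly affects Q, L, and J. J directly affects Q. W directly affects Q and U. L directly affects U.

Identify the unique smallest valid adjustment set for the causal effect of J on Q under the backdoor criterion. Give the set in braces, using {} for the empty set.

{G}

Variables eligible for adjustment (non-descendants of J, excluding J and Q): {G, L, U, W}.
Backdoor paths from J to Q:
  P1: J <- G -> L -> U <- W -> Q
  P2: J <- G -> L -> U -> Q
  P3: J <- G -> Q
The empty set is not sufficient: P2 (J <- G -> L -> U -> Q) has no collider blocking it and no conditioned non-collider, so it is open.
Try {G}:
  P1: blocked at fork node G ∈ conditioning set.
  P2: blocked at fork node G ∈ conditioning set.
  P3: blocked at fork node G ∈ conditioning set.
{G} contains no descendant of J and blocks every backdoor path.
No other singleton works — e.g. {W} leaves P2 open — so {G} is the unique smallest valid adjustment set.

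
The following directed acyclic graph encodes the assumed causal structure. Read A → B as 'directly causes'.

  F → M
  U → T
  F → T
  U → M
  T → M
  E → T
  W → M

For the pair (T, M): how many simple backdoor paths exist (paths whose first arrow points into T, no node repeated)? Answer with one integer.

A backdoor path from T to M is any simple undirected path whose first edge points into T (i.e. leaves T via a parent).
Parents of T: {E, F, U}.
Enumerating:
  P1: T <- U -> M
  P2: T <- F -> M
That exhausts the simple backdoor paths. Count: 2.

2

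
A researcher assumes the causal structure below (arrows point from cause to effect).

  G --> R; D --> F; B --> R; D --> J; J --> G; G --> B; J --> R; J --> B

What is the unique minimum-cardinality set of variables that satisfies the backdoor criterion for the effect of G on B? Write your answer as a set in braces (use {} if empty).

Variables eligible for adjustment (non-descendants of G, excluding G and B): {D, F, J}.
Backdoor paths from G to B:
  P1: G <- J -> B
  P2: G <- J -> R <- B
The empty set is not sufficient: P1 (G <- J -> B) has no collider blocking it and no conditioned non-collider, so it is open.
Try {J}:
  P1: blocked at fork node J ∈ conditioning set.
  P2: blocked at fork node J ∈ conditioning set.
{J} contains no descendant of G and blocks every backdoor path.
No other singleton works — e.g. {D} leaves P1 open — so {J} is the unique smallest valid adjustment set.

{J}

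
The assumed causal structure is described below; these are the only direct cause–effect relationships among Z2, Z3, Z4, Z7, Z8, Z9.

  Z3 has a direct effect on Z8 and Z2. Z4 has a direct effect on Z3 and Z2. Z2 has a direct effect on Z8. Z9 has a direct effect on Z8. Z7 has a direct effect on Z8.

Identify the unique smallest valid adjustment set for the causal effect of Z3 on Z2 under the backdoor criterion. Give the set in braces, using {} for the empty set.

{Z4}

Variables eligible for adjustment (non-descendants of Z3, excluding Z3 and Z2): {Z4, Z7, Z9}.
Backdoor paths from Z3 to Z2:
  P1: Z3 <- Z4 -> Z2
The empty set is not sufficient: P1 (Z3 <- Z4 -> Z2) has no collider blocking it and no conditioned non-collider, so it is open.
Try {Z4}:
  P1: blocked at fork node Z4 ∈ conditioning set.
{Z4} contains no descendant of Z3 and blocks every backdoor path.
No other singleton works — e.g. {Z7} leaves P1 open — so {Z4} is the unique smallest valid adjustment set.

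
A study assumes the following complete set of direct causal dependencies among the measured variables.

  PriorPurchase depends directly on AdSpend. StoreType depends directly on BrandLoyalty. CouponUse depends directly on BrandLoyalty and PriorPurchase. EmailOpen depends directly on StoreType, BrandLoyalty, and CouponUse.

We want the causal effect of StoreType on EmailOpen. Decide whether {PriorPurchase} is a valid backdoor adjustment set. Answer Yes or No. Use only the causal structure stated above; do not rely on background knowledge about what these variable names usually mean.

No

Backdoor paths from StoreType to EmailOpen (paths whose first edge points into StoreType):
  P1: StoreType <- BrandLoyalty -> CouponUse -> EmailOpen
  P2: StoreType <- BrandLoyalty -> EmailOpen
Condition 1 (no descendant of StoreType in the set): holds — descendants of StoreType are {EmailOpen}; none are in {PriorPurchase}.
Condition 2 (every backdoor path blocked by {PriorPurchase}):
  P1: open — no interior node is in the conditioning set.
  P2: open — no interior node is in the conditioning set.
{PriorPurchase} does not satisfy the backdoor criterion.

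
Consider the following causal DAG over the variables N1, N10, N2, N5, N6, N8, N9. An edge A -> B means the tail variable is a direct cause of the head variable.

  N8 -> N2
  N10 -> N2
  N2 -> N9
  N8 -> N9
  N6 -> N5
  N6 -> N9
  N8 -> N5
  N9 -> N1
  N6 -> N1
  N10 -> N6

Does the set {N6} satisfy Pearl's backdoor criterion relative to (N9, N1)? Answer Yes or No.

Backdoor paths from N9 to N1 (paths whose first edge points into N9):
  P1: N9 <- N8 -> N5 <- N6 -> N1
  P2: N9 <- N8 -> N2 <- N10 -> N6 -> N1
  P3: N9 <- N6 -> N1
  P4: N9 <- N2 <- N8 -> N5 <- N6 -> N1
  P5: N9 <- N2 <- N10 -> N6 -> N1
Condition 1 (no descendant of N9 in the set): holds — descendants of N9 are {N1}; none are in {N6}.
Condition 2 (every backdoor path blocked by {N6}):
  P1: blocked at collider N5 (neither it nor any descendant is in the conditioning set).
  P2: blocked at collider N2 (neither it nor any descendant is in the conditioning set).
  P3: blocked at fork node N6 ∈ conditioning set.
  P4: blocked at collider N5 (neither it nor any descendant is in the conditioning set).
  P5: blocked at chain node N6 ∈ conditioning set.
{N6} satisfies the backdoor criterion.

Yes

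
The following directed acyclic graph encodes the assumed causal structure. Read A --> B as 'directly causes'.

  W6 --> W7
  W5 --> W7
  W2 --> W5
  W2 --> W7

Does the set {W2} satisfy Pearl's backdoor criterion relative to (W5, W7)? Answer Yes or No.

Backdoor paths from W5 to W7 (paths whose first edge points into W5):
  P1: W5 <- W2 -> W7
Condition 1 (no descendant of W5 in the set): holds — descendants of W5 are {W7}; none are in {W2}.
Condition 2 (every backdoor path blocked by {W2}):
  P1: blocked at fork node W2 ∈ conditioning set.
{W2} satisfies the backdoor criterion.

Yes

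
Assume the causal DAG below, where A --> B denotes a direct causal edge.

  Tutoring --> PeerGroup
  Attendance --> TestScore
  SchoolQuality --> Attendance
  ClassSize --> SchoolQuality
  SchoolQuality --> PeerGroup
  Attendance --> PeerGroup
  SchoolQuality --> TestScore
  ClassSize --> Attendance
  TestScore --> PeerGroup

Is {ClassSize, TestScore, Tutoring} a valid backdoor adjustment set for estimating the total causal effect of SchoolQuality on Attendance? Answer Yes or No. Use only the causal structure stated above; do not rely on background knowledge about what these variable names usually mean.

No

Backdoor paths from SchoolQuality to Attendance (paths whose first edge points into SchoolQuality):
  P1: SchoolQuality <- ClassSize -> Attendance
Condition 1 (no descendant of SchoolQuality in the set): FAILS — TestScore is a descendant of SchoolQuality.
Condition 2 (every backdoor path blocked by {ClassSize, TestScore, Tutoring}):
  P1: blocked at fork node ClassSize ∈ conditioning set.
{ClassSize, TestScore, Tutoring} does not satisfy the backdoor criterion.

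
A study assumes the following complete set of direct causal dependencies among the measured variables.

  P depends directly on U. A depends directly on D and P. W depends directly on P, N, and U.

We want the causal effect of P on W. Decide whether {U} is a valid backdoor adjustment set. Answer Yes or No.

Backdoor paths from P to W (paths whose first edge points into P):
  P1: P <- U -> W
Condition 1 (no descendant of P in the set): holds — descendants of P are {A, W}; none are in {U}.
Condition 2 (every backdoor path blocked by {U}):
  P1: blocked at fork node U ∈ conditioning set.
{U} satisfies the backdoor criterion.

Yes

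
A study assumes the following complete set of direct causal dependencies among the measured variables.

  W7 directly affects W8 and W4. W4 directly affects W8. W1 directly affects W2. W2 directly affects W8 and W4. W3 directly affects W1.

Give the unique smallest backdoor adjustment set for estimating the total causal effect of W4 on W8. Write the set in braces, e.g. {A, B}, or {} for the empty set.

Variables eligible for adjustment (non-descendants of W4, excluding W4 and W8): {W1, W2, W3, W7}.
Backdoor paths from W4 to W8:
  P1: W4 <- W7 -> W8
  P2: W4 <- W2 -> W8
The empty set is not sufficient: P1 (W4 <- W7 -> W8) has no collider blocking it and no conditioned non-collider, so it is open.
Try {W2, W7}:
  P1: blocked at fork node W7 ∈ conditioning set.
  P2: blocked at fork node W2 ∈ conditioning set.
{W2, W7} contains no descendant of W4 and blocks every backdoor path.
Every element of {W2, W7} is needed (dropping W2 leaves P2 open; dropping W7 leaves P1 open), so no proper subset is valid.
Among all size-2 subsets of the eligible variables, only {W2, W7} blocks every backdoor path, so it is the unique smallest valid adjustment set.

{W2, W7}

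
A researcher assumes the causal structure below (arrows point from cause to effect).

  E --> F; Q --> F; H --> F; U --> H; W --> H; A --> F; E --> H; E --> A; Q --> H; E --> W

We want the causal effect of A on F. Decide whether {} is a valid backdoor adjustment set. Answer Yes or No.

Backdoor paths from A to F (paths whose first edge points into A):
  P1: A <- E -> W -> H <- Q -> F
  P2: A <- E -> W -> H -> F
  P3: A <- E -> H <- Q -> F
  P4: A <- E -> H -> F
  P5: A <- E -> F
Condition 1 (no descendant of A in the set): holds — descendants of A are {F}; none are in {}.
Condition 2 (every backdoor path blocked by {}):
  P1: blocked at collider H (neither it nor any descendant is in the conditioning set).
  P2: open — no interior node is in the conditioning set.
  P3: blocked at collider H (neither it nor any descendant is in the conditioning set).
  P4: open — no interior node is in the conditioning set.
  P5: open — no interior node is in the conditioning set.
{} does not satisfy the backdoor criterion.

No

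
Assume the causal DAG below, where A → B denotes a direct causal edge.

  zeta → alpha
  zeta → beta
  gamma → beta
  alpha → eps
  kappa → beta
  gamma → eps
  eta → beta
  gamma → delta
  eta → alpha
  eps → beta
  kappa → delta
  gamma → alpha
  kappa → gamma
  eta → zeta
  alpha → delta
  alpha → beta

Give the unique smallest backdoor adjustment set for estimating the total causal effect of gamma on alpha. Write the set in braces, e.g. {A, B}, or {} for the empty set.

Variables eligible for adjustment (non-descendants of gamma, excluding gamma and alpha): {eta, kappa, zeta}.
Backdoor paths from gamma to alpha:
  P1: gamma <- kappa -> delta <- alpha
  P2: gamma <- kappa -> beta <- eta -> zeta -> alpha
  P3: gamma <- kappa -> beta <- eta -> alpha
  P4: gamma <- kappa -> beta <- zeta <- eta -> alpha
  P5: gamma <- kappa -> beta <- zeta -> alpha
  P6: gamma <- kappa -> beta <- alpha
  P7: gamma <- kappa -> beta <- eps <- alpha
Each backdoor path contains an unconditioned collider, so every path is already blocked with the empty conditioning set:
  P1: blocked at collider delta (neither it nor any descendant is in the conditioning set).
  P2: blocked at collider beta (neither it nor any descendant is in the conditioning set).
  P3: blocked at collider beta (neither it nor any descendant is in the conditioning set).
  P4: blocked at collider beta (neither it nor any descendant is in the conditioning set).
  P5: blocked at collider beta (neither it nor any descendant is in the conditioning set).
  P6: blocked at collider beta (neither it nor any descendant is in the conditioning set).
  P7: blocked at collider beta (neither it nor any descendant is in the conditioning set).
The empty set is therefore the unique smallest valid set.

{}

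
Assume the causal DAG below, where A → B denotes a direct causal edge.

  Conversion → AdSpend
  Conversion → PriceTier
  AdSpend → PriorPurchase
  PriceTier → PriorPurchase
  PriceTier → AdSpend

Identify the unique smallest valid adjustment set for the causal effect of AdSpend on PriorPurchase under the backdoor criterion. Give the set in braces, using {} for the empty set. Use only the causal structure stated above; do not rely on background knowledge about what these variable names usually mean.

{PriceTier}

Variables eligible for adjustment (non-descendants of AdSpend, excluding AdSpend and PriorPurchase): {Conversion, PriceTier}.
Backdoor paths from AdSpend to PriorPurchase:
  P1: AdSpend <- Conversion -> PriceTier -> PriorPurchase
  P2: AdSpend <- PriceTier -> PriorPurchase
The empty set is not sufficient: P1 (AdSpend <- Conversion -> PriceTier -> PriorPurchase) has no collider blocking it and no conditioned non-collider, so it is open.
Try {PriceTier}:
  P1: blocked at chain node PriceTier ∈ conditioning set.
  P2: blocked at fork node PriceTier ∈ conditioning set.
{PriceTier} contains no descendant of AdSpend and blocks every backdoor path.
No other singleton works — e.g. {Conversion} leaves P2 open — so {PriceTier} is the unique smallest valid adjustment set.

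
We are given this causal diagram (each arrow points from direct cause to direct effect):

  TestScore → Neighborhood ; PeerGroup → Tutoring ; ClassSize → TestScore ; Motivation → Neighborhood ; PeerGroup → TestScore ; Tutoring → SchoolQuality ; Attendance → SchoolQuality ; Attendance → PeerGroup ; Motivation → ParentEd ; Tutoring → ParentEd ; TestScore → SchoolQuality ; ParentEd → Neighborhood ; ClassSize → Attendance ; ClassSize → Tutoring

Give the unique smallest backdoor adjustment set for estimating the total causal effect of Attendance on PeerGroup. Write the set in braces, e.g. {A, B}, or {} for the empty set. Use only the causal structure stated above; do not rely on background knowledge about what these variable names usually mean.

Variables eligible for adjustment (non-descendants of Attendance, excluding Attendance and PeerGroup): {ClassSize, Motivation}.
Backdoor paths from Attendance to PeerGroup:
  P1: Attendance <- ClassSize -> Tutoring <- PeerGroup
  P2: Attendance <- ClassSize -> Tutoring -> ParentEd <- Motivation -> Neighborhood <- TestScore <- PeerGroup
  P3: Attendance <- ClassSize -> Tutoring -> ParentEd -> Neighborhood <- TestScore <- PeerGroup
  P4: Attendance <- ClassSize -> Tutoring -> SchoolQuality <- TestScore <- PeerGroup
  P5: Attendance <- ClassSize -> TestScore <- PeerGroup
  P6: Attendance <- ClassSize -> TestScore -> Neighborhood <- Motivation -> ParentEd <- Tutoring <- PeerGroup
  P7: Attendance <- ClassSize -> TestScore -> Neighborhood <- ParentEd <- Tutoring <- PeerGroup
  P8: Attendance <- ClassSize -> TestScore -> SchoolQuality <- Tutoring <- PeerGroup
Each backdoor path contains an unconditioned collider, so every path is already blocked with the empty conditioning set:
  P1: blocked at collider Tutoring (neither it nor any descendant is in the conditioning set).
  P2: blocked at collider ParentEd (neither it nor any descendant is in the conditioning set).
  P3: blocked at collider Neighborhood (neither it nor any descendant is in the conditioning set).
  P4: blocked at collider SchoolQuality (neither it nor any descendant is in the conditioning set).
  P5: blocked at collider TestScore (neither it nor any descendant is in the conditioning set).
  P6: blocked at collider Neighborhood (neither it nor any descendant is in the conditioning set).
  P7: blocked at collider Neighborhood (neither it nor any descendant is in the conditioning set).
  P8: blocked at collider SchoolQuality (neither it nor any descendant is in the conditioning set).
The empty set is therefore the unique smallest valid set.

{}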